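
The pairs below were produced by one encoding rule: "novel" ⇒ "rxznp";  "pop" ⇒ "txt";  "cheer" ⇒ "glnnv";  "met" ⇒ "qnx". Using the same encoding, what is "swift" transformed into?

The shift depends on letter class: consonant n→r is +4, but vowel o→x is +9. Vowels shift forward by 9 and consonants shift forward by 4.
For swift: s(cons)+4=w, w(cons)+4=a, i(vowel)+9=r, f(cons)+4=j, t(cons)+4=x.

warjx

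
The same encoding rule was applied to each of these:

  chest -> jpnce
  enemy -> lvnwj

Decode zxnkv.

speak

In chest: c→j is +7, h→p is +8, e→n is +9, s→c is +10 — the shift increases by 1 each position. Each letter shifts forward by (position + 7), i.e. 7, 8, 9, … — the shift grows by one for each successive letter.
Decoding zxnkv: z−7=s, x−8=p, n−9=e, k−10=a, v−11=k.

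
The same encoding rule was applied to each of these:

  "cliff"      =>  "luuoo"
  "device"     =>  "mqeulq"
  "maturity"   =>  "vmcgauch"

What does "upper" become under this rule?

gyyqa

The rule splits by letter class: vowels +12, consonants +9.
On upper: u(vowel)+12=g, p(cons)+9=y, p(cons)+9=y, e(vowel)+12=q, r(cons)+9=a.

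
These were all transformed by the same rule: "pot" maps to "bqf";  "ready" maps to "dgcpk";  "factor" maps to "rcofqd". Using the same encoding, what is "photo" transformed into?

Two shifts are in play — +2 for a/e/i/o/u, +12 for every other letter.
For photo: p(cons)+12=b, h(cons)+12=t, o(vowel)+2=q, t(cons)+12=f, o(vowel)+2=q.

btqfq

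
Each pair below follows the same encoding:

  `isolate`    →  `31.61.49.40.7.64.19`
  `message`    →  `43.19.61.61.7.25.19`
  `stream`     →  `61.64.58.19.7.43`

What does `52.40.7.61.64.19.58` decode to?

i(#9)→31 and s(#19)→61: differences scale by 3, so n = 3·pos + 4. Each letter becomes 3×(its alphabet position, a=1..z=26) + 4.
Decoding 52.40.7.61.64.19.58: 52→(52−4)÷3=16=p, 40→(40−4)÷3=12=l, 7→(7−4)÷3=1=a, 61→(61−4)÷3=19=s, 64→(64−4)÷3=20=t, 19→(19−4)÷3=5=e, 58→(58−4)÷3=18=r.

plaster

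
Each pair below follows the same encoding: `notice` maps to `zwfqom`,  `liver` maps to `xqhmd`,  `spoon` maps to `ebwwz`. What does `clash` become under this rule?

oxiet

The shift depends on letter class: consonant n→z is +12, but vowel o→w is +8. The rule splits by letter class: vowels +8, consonants +12.
For clash: c(cons)+12=o, l(cons)+12=x, a(vowel)+8=i, s(cons)+12=e, h(cons)+12=t.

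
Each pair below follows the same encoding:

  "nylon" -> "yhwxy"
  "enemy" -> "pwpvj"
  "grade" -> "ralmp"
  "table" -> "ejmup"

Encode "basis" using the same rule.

mjdrd

Shifts by position in nylon: pos 0: n→y (+11), pos 1: y→h (+9), pos 2: l→w (+11), pos 3: o→x (+9) — repeating every 2. The shifts repeat in a cycle of length 2: positions 0,1,… shift by +11, +9, then the pattern repeats.
For basis: b+11=m, a+9=j, s+11=d, i+9=r, s+11=d.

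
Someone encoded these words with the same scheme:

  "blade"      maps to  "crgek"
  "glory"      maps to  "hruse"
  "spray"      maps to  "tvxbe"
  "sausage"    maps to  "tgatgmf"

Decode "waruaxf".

Shifts by position in blade: pos 0: b→c (+1), pos 1: l→r (+6), pos 2: a→g (+6), pos 3: d→e (+1), pos 4: e→k (+6) — repeating every 3. The shifts repeat in a cycle of length 3: positions 0,1,… shift by +1, +6, +6, then the pattern repeats.
Reversing it on waruaxf: w−1=v, a−6=u, r−6=l, u−1=t, a−6=u, x−6=r, f−1=e.

vulture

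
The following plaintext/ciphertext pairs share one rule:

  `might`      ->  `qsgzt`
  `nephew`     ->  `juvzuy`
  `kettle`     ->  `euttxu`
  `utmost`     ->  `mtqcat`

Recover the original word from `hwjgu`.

m(12)→q(16) and i(8)→s(18) fit y≡19x+22 (mod 26); the inverse of 19 mod 26 is 11. Treating letters as 0–25, the rule is x ↦ 19x + 22 (mod 26).
Decoding hwjgu: h(7)→11·(7−22)≡17=r; w(22)→11·(22−22)≡0=a; j(9)→11·(9−22)≡13=n; g(6)→11·(6−22)≡6=g; u(20)→11·(20−22)≡4=e (all mod 26).

range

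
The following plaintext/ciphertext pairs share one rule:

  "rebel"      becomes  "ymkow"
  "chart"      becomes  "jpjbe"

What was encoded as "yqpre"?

right

In rebel: r→y is +7, e→m is +8, b→k is +9, e→o is +10 — the shift increases by 1 each position. Each letter shifts forward by (position + 7), i.e. 7, 8, 9, … — the shift grows by one for each successive letter.
Reversing it on yqpre: y−7=r, q−8=i, p−9=g, r−10=h, e−11=t.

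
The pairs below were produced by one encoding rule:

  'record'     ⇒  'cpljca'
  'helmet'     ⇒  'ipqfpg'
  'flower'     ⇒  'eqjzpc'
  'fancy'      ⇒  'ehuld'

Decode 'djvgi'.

youth

Each letter's alphabet position (a=0..z=25) is mapped through 15·x+7 mod 26 — an affine cipher.
Undoing it on djvgi: d(3)→7·(3−7)≡24=y; j(9)→7·(9−7)≡14=o; v(21)→7·(21−7)≡20=u; g(6)→7·(6−7)≡19=t; i(8)→7·(8−7)≡7=h (all mod 26).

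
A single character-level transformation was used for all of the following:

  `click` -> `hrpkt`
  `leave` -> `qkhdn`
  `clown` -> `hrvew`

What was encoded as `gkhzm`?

beard

In click: c→h is +5, l→r is +6, i→p is +7, c→k is +8 — the shift increases by 1 each position. Letter i (0-indexed) is shifted by i+5, so successive shifts are 5, 6, 7, ….
Decoding gkhzm: g−5=b, k−6=e, h−7=a, z−8=r, m−9=d.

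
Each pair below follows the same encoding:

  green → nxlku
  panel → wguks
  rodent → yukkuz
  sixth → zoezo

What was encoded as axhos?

Shifts by position in green: pos 0: g→n (+7), pos 1: r→x (+6), pos 2: e→l (+7), pos 3: e→k (+6) — repeating every 2. It's a Vigenère-style cipher with numeric key [7,6]: position i shifts by key[i mod 2].
Decoding axhos: a−7=t, x−6=r, h−7=a, o−6=i, s−7=l.

trail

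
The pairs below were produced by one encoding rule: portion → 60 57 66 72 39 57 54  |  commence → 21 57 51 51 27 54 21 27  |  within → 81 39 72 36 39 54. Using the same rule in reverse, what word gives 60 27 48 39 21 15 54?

With a=1..z=26, the number is 3·pos + 12.
Reversing it on 60 27 48 39 21 15 54: 60→(60−12)÷3=16=p, 27→(27−12)÷3=5=e, 48→(48−12)÷3=12=l, 39→(39−12)÷3=9=i, 21→(21−12)÷3=3=c, 15→(15−12)÷3=1=a, 54→(54−12)÷3=14=n.

pelican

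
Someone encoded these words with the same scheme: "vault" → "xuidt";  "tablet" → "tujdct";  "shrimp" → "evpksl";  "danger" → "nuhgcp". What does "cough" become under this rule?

ywigv

Treating letters as 0–25, the rule is x ↦ 15x + 20 (mod 26).
On cough: c(2)→15·2+20≡24=y; o(14)→15·14+20≡22=w; u(20)→15·20+20≡8=i; g(6)→15·6+20≡6=g; h(7)→15·7+20≡21=v (all mod 26).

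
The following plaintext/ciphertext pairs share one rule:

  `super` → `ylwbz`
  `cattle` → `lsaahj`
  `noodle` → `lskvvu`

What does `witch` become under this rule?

The output letters match the input read backwards, each shifted +7: super reversed is repus. Read the word backwards and shift each letter +7.
For witch: reverse → hctiw; then shift: h+7=o, c+7=j, t+7=a, i+7=p, w+7=d.

ojapd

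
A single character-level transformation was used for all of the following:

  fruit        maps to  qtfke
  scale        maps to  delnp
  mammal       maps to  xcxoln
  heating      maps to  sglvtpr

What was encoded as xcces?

Shifts by position in fruit: pos 0: f→q (+11), pos 1: r→t (+2), pos 2: u→f (+11), pos 3: i→k (+2) — repeating every 2. A repeating key of period 2 is used — shifts +11, +2 over and over.
Decoding xcces: x−11=m, c−2=a, c−11=r, e−2=c, s−11=h.

march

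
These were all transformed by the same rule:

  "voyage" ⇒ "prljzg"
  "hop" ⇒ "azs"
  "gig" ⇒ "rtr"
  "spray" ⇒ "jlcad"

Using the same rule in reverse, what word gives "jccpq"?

ferry

Read the word backwards and shift each letter +11.
Undoing it on jccpq: shift back: j−11=y, c−11=r, c−11=r, p−11=e, q−11=f → yrref; then reverse → ferry.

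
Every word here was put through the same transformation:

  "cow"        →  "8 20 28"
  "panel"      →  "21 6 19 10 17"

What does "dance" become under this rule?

c is letter #3 and maps to 8: an offset of 5. Each letter is replaced by its alphabet position (a=1..z=26) + 5.
For dance: d=4→9, a=1→6, n=14→19, c=3→8, e=5→10.

9 6 19 8 10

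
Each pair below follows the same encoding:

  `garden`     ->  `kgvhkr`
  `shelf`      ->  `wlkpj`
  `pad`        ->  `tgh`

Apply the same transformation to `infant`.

The shift depends on letter class: consonant g→k is +4, but vowel a→g is +6. The rule splits by letter class: vowels +6, consonants +4.
On infant: i(vowel)+6=o, n(cons)+4=r, f(cons)+4=j, a(vowel)+6=g, n(cons)+4=r, t(cons)+4=x.

orjgrx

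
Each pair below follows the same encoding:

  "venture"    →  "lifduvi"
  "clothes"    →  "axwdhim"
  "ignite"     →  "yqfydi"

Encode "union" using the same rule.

v(21)→l(11) and e(4)→i(8) fit y≡17x+18 (mod 26); the inverse of 17 mod 26 is 23. Treating letters as 0–25, the rule is x ↦ 17x + 18 (mod 26).
For union: u(20)→17·20+18≡20=u; n(13)→17·13+18≡5=f; i(8)→17·8+18≡24=y; o(14)→17·14+18≡22=w; n(13)→17·13+18≡5=f (all mod 26).

ufywf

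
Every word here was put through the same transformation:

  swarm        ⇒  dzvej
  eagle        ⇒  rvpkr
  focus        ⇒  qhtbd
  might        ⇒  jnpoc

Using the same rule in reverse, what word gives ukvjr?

blame

Treating letters as 0–25, the rule is x ↦ 25x + 21 (mod 26).
Decoding ukvjr: u(20)→25·(20−21)≡1=b; k(10)→25·(10−21)≡11=l; v(21)→25·(21−21)≡0=a; j(9)→25·(9−21)≡12=m; r(17)→25·(17−21)≡4=e (all mod 26).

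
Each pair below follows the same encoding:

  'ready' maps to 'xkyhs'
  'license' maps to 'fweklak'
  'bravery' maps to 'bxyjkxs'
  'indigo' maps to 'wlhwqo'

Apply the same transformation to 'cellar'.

r(17)→x(23) and e(4)→k(10) fit y≡3x+24 (mod 26); the inverse of 3 mod 26 is 9. Treating letters as 0–25, the rule is x ↦ 3x + 24 (mod 26).
For cellar: c(2)→3·2+24≡4=e; e(4)→3·4+24≡10=k; l(11)→3·11+24≡5=f; l(11)→3·11+24≡5=f; a(0)→3·0+24≡24=y; r(17)→3·17+24≡23=x (all mod 26).

ekffyx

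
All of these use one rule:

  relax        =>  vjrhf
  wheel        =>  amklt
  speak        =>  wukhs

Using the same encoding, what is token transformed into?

xtqlv

In relax: r→v is +4, e→j is +5, l→r is +6, a→h is +7 — the shift increases by 1 each position. Letter i (0-indexed) is shifted by i+4, so successive shifts are 4, 5, 6, ….
Applying it to token: t+4=x, o+5=t, k+6=q, e+7=l, n+8=v.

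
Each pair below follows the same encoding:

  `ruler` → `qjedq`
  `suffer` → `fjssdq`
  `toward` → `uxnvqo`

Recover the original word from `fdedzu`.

select

r(17)→q(16) and u(20)→j(9) fit y≡15x+21 (mod 26); the inverse of 15 mod 26 is 7. Each letter's alphabet position (a=0..z=25) is mapped through 15·x+21 mod 26 — an affine cipher.
Reversing it on fdedzu: f(5)→7·(5−21)≡18=s; d(3)→7·(3−21)≡4=e; e(4)→7·(4−21)≡11=l; d(3)→7·(3−21)≡4=e; z(25)→7·(25−21)≡2=c; u(20)→7·(20−21)≡19=t (all mod 26).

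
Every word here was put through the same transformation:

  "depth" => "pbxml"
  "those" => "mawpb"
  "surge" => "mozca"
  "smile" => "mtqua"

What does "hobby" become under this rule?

gjjwp

The word is reversed, then every letter is shifted forward by 8.
On hobby: reverse → ybboh; then shift: y+8=g, b+8=j, b+8=j, o+8=w, h+8=p.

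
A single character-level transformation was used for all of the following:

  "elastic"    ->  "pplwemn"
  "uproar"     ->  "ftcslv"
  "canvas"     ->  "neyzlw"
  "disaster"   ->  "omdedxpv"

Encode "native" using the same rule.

yeemgi

Shifts by position in elastic: pos 0: e→p (+11), pos 1: l→p (+4), pos 2: a→l (+11), pos 3: s→w (+4) — repeating every 2. A repeating key of period 2 is used — shifts +11, +4 over and over.
On native: n+11=y, a+4=e, t+11=e, i+4=m, v+11=g, e+4=i.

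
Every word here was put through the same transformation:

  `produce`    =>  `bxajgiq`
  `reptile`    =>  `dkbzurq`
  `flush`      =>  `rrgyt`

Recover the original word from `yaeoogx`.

Shifts by position in produce: pos 0: p→b (+12), pos 1: r→x (+6), pos 2: o→a (+12), pos 3: d→j (+6) — repeating every 2. The shifts repeat in a cycle of length 2: positions 0,1,… shift by +12, +6, then the pattern repeats.
Reversing it on yaeoogx: y−12=m, a−6=u, e−12=s, o−6=i, o−12=c, g−6=a, x−12=l.

musical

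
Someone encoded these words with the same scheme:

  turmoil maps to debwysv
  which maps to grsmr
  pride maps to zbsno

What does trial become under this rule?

Compare letters: t→d is +10, u→e is +10, r→b is +10 — a constant shift. It's a constant shift of +10 (ROT10).
For trial: t+10=d, r+10=b, i+10=s, a+10=k, l+10=v.

dbskv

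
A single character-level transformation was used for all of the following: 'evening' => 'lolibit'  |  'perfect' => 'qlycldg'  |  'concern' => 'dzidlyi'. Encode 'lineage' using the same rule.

e(4)→l(11) and v(21)→o(14) fit y≡17x+21 (mod 26); the inverse of 17 mod 26 is 23. Treating letters as 0–25, the rule is x ↦ 17x + 21 (mod 26).
Applying it to lineage: l(11)→17·11+21≡0=a; i(8)→17·8+21≡1=b; n(13)→17·13+21≡8=i; e(4)→17·4+21≡11=l; a(0)→17·0+21≡21=v; g(6)→17·6+21≡19=t; e(4)→17·4+21≡11=l (all mod 26).

abilvtl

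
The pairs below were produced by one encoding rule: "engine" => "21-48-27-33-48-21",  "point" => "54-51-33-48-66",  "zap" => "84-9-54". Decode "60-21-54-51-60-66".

report

e(#5)→21 and n(#14)→48: differences scale by 3, so n = 3·pos + 6. Each letter becomes 3×(its alphabet position, a=1..z=26) + 6.
Reversing it on 60-21-54-51-60-66: 60→(60−6)÷3=18=r, 21→(21−6)÷3=5=e, 54→(54−6)÷3=16=p, 51→(51−6)÷3=15=o, 60→(60−6)÷3=18=r, 66→(66−6)÷3=20=t.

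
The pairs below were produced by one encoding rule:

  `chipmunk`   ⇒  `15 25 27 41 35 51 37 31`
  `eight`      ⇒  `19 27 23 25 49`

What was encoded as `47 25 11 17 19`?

shade

c(#3)→15 and h(#8)→25: differences scale by 2, so n = 2·pos + 9. With a=1..z=26, the number is 2·pos + 9.
Undoing it on 47 25 11 17 19: 47→(47−9)÷2=19=s, 25→(25−9)÷2=8=h, 11→(11−9)÷2=1=a, 17→(17−9)÷2=4=d, 19→(19−9)÷2=5=e.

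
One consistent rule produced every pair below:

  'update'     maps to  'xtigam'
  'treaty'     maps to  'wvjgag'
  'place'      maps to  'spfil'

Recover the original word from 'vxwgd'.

In update: u→x is +3, p→t is +4, d→i is +5, a→g is +6 — the shift increases by 1 each position. The shift increases by 1 at each position, starting from +3: 3, 4, 5, ….
Decoding vxwgd: v−3=s, x−4=t, w−5=r, g−6=a, d−7=w.

straw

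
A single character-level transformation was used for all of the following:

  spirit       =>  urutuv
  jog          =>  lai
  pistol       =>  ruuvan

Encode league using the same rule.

The shift depends on letter class: consonant s→u is +2, but vowel i→u is +12. Vowels shift forward by 12 and consonants shift forward by 2.
On league: l(cons)+2=n, e(vowel)+12=q, a(vowel)+12=m, g(cons)+2=i, u(vowel)+12=g, e(vowel)+12=q.

nqmigq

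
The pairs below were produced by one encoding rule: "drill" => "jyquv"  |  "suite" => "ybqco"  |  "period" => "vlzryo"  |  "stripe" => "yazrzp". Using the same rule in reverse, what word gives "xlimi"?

ready

Each letter shifts forward by (position + 6), i.e. 6, 7, 8, … — the shift grows by one for each successive letter.
Undoing it on xlimi: x−6=r, l−7=e, i−8=a, m−9=d, i−10=y.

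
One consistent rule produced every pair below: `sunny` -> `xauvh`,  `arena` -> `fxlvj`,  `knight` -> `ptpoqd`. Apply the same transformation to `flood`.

krvwm

In sunny: s→x is +5, u→a is +6, n→u is +7, n→v is +8 — the shift increases by 1 each position. The shift increases by 1 at each position, starting from +5: 5, 6, 7, ….
Applying it to flood: f+5=k, l+6=r, o+7=v, o+8=w, d+9=m.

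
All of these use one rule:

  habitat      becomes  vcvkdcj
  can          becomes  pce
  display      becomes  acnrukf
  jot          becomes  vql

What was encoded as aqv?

The output letters match the input read backwards, each shifted +2: habitat reversed is tatibah. The word is reversed, then every letter is shifted forward by 2.
Reversing it on aqv: shift back: a−2=y, q−2=o, v−2=t → yot; then reverse → toy.

toy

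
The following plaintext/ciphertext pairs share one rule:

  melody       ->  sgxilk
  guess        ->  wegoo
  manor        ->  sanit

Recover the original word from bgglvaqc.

m(12)→s(18) and e(4)→g(6) fit y≡21x+0 (mod 26); the inverse of 21 mod 26 is 5. Each letter's alphabet position (a=0..z=25) is mapped through 21·x+0 mod 26 — an affine cipher.
Undoing it on bgglvaqc: b(1)→5·(1−0)≡5=f; g(6)→5·(6−0)≡4=e; g(6)→5·(6−0)≡4=e; l(11)→5·(11−0)≡3=d; v(21)→5·(21−0)≡1=b; a(0)→5·(0−0)≡0=a; q(16)→5·(16−0)≡2=c; c(2)→5·(2−0)≡10=k (all mod 26).

feedback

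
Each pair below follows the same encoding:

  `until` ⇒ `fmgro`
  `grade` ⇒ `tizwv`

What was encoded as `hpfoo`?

skull

Each pair mirrors across the alphabet (u↔f, n↔m, t↔g): positions sum to 25. Each letter is replaced by its mirror in the alphabet: a↔z, b↔y, c↔x, and so on (the Atbash cipher).
Decoding hpfoo: h↔s, p↔k, f↔u, o↔l, o↔l.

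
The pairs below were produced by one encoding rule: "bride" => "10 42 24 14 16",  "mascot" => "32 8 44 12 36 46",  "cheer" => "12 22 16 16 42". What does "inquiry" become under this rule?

The formula is n = 2×(alphabet index, a=1) + 6.
For inquiry: i=9→24, n=14→34, q=17→40, u=21→48, i=9→24, r=18→42, y=25→56.

24 34 40 48 24 42 56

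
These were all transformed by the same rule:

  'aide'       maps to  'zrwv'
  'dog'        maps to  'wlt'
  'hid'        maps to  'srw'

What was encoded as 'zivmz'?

Each pair mirrors across the alphabet (a↔z, i↔r, d↔w): positions sum to 25. Each letter is replaced by its mirror in the alphabet: a↔z, b↔y, c↔x, and so on (the Atbash cipher).
Decoding zivmz: z↔a, i↔r, v↔e, m↔n, z↔a.

arena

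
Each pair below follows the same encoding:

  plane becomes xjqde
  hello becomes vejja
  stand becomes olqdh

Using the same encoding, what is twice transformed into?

lcske

p(15)→x(23) and l(11)→j(9) fit y≡23x+16 (mod 26); the inverse of 23 mod 26 is 17. This is an affine cipher: with a=0,…,z=25, each position x becomes (23x+16) mod 26.
Applying it to twice: t(19)→23·19+16≡11=l; w(22)→23·22+16≡2=c; i(8)→23·8+16≡18=s; c(2)→23·2+16≡10=k; e(4)→23·4+16≡4=e (all mod 26).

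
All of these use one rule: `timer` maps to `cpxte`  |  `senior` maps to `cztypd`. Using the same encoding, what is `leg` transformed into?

The output letters match the input read backwards, each shifted +11: timer reversed is remit. The word is reversed, then every letter is shifted forward by 11.
For leg: reverse → gel; then shift: g+11=r, e+11=p, l+11=w.

rpw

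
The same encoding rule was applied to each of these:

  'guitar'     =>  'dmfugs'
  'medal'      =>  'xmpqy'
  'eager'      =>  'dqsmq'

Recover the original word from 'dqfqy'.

meter

The output letters match the input read backwards, each shifted +12: guitar reversed is ratiug. Two steps: reverse the string, then apply a Caesar shift of +12.
Reversing it on dqfqy: shift back: d−12=r, q−12=e, f−12=t, q−12=e, y−12=m → retem; then reverse → meter.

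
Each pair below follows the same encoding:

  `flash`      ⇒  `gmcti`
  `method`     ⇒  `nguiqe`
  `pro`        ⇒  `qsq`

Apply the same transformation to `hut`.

iwu

The shift depends on letter class: consonant f→g is +1, but vowel a→c is +2. Two shifts are in play — +2 for a/e/i/o/u, +1 for every other letter.
On hut: h(cons)+1=i, u(vowel)+2=w, t(cons)+1=u.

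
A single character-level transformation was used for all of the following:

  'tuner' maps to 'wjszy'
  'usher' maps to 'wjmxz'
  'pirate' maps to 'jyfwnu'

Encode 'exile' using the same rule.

jqncj

The output letters match the input read backwards, each shifted +5: tuner reversed is renut. The word is reversed, then every letter is shifted forward by 5.
On exile: reverse → elixe; then shift: e+5=j, l+5=q, i+5=n, x+5=c, e+5=j.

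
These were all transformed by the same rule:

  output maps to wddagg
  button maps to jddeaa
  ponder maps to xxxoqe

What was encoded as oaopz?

In output: o→w is +8, u→d is +9, t→d is +10, p→a is +11 — the shift increases by 1 each position. The shift increases by 1 at each position, starting from +8: 8, 9, 10, ….
Reversing it on oaopz: o−8=g, a−9=r, o−10=e, p−11=e, z−12=n.

green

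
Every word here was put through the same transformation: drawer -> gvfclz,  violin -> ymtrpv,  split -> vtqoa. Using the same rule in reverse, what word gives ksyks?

In drawer: d→g is +3, r→v is +4, a→f is +5, w→c is +6 — the shift increases by 1 each position. Letter i (0-indexed) is shifted by i+3, so successive shifts are 3, 4, 5, ….
Decoding ksyks: k−3=h, s−4=o, y−5=t, k−6=e, s−7=l.

hotel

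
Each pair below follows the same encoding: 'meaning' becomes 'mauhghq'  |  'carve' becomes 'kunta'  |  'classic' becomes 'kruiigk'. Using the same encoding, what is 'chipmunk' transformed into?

klgxmyhw

m(12)→m(12) and e(4)→a(0) fit y≡21x+20 (mod 26); the inverse of 21 mod 26 is 5. This is an affine cipher: with a=0,…,z=25, each position x becomes (21x+20) mod 26.
On chipmunk: c(2)→21·2+20≡10=k; h(7)→21·7+20≡11=l; i(8)→21·8+20≡6=g; p(15)→21·15+20≡23=x; m(12)→21·12+20≡12=m; u(20)→21·20+20≡24=y; n(13)→21·13+20≡7=h; k(10)→21·10+20≡22=w (all mod 26).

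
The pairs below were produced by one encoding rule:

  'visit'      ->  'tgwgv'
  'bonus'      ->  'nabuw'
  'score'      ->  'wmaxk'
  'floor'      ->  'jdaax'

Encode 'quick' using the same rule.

yugme

v(21)→t(19) and i(8)→g(6) fit y≡25x+14 (mod 26); the inverse of 25 mod 26 is 25. Treating letters as 0–25, the rule is x ↦ 25x + 14 (mod 26).
Applying it to quick: q(16)→25·16+14≡24=y; u(20)→25·20+14≡20=u; i(8)→25·8+14≡6=g; c(2)→25·2+14≡12=m; k(10)→25·10+14≡4=e (all mod 26).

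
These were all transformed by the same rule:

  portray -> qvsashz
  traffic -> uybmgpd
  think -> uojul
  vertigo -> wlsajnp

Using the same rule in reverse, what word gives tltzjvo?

Shifts by position in portray: pos 0: p→q (+1), pos 1: o→v (+7), pos 2: r→s (+1), pos 3: t→a (+7) — repeating every 2. It's a Vigenère-style cipher with numeric key [1,7]: position i shifts by key[i mod 2].
Decoding tltzjvo: t−1=s, l−7=e, t−1=s, z−7=s, j−1=i, v−7=o, o−1=n.

session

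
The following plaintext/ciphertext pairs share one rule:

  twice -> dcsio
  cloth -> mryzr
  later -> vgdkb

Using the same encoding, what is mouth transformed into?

Shifts by position in twice: pos 0: t→d (+10), pos 1: w→c (+6), pos 2: i→s (+10), pos 3: c→i (+6) — repeating every 2. The shifts repeat in a cycle of length 2: positions 0,1,… shift by +10, +6, then the pattern repeats.
Applying it to mouth: m+10=w, o+6=u, u+10=e, t+6=z, h+10=r.

wuezr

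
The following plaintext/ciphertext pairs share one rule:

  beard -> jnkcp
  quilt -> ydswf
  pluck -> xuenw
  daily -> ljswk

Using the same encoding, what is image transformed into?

qvkrq

In beard: b→j is +8, e→n is +9, a→k is +10, r→c is +11 — the shift increases by 1 each position. Letter i (0-indexed) is shifted by i+8, so successive shifts are 8, 9, 10, ….
Applying it to image: i+8=q, m+9=v, a+10=k, g+11=r, e+12=q.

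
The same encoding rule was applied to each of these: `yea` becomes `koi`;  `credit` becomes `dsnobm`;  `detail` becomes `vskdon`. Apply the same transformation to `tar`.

The output letters match the input read backwards, each shifted +10: yea reversed is aey. Read the word backwards and shift each letter +10.
For tar: reverse → rat; then shift: r+10=b, a+10=k, t+10=d.

bkd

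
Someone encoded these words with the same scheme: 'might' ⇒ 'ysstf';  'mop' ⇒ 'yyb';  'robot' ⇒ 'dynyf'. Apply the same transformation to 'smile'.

The rule splits by letter class: vowels +10, consonants +12.
Applying it to smile: s(cons)+12=e, m(cons)+12=y, i(vowel)+10=s, l(cons)+12=x, e(vowel)+10=o.

eysxo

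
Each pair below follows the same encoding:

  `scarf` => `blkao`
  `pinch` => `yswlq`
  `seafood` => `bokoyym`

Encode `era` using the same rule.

Two shifts are in play — +10 for a/e/i/o/u, +9 for every other letter.
Applying it to era: e(vowel)+10=o, r(cons)+9=a, a(vowel)+10=k.

oak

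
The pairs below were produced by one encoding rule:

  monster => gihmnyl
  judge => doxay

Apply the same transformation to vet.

Compare letters: m→g is +20, o→i is +20, n→h is +20 — a constant shift. Each letter is shifted forward by 20 in the alphabet (a Caesar shift of +20).
For vet: v+20=p, e+20=y, t+20=n.

pyn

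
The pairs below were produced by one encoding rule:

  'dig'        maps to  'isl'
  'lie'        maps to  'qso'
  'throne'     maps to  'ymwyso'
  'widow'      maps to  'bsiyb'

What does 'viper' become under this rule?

The shift depends on letter class: consonant d→i is +5, but vowel i→s is +10. Vowels shift forward by 10 and consonants shift forward by 5.
For viper: v(cons)+5=a, i(vowel)+10=s, p(cons)+5=u, e(vowel)+10=o, r(cons)+5=w.

asuow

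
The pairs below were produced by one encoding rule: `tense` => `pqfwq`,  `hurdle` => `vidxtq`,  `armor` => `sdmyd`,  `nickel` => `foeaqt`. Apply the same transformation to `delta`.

xqtps

This is an affine cipher: with a=0,…,z=25, each position x becomes (19x+18) mod 26.
For delta: d(3)→19·3+18≡23=x; e(4)→19·4+18≡16=q; l(11)→19·11+18≡19=t; t(19)→19·19+18≡15=p; a(0)→19·0+18≡18=s (all mod 26).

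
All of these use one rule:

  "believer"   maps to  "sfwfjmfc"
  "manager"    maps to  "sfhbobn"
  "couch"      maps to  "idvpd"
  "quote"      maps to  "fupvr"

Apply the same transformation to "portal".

Two steps: reverse the string, then apply a Caesar shift of +1.
For portal: reverse → latrop; then shift: l+1=m, a+1=b, t+1=u, r+1=s, o+1=p, p+1=q.

mbuspq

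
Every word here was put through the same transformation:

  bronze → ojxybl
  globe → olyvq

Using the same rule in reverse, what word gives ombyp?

force

The output letters match the input read backwards, each shifted +10: bronze reversed is eznorb. Two steps: reverse the string, then apply a Caesar shift of +10.
Decoding ombyp: shift back: o−10=e, m−10=c, b−10=r, y−10=o, p−10=f → ecrof; then reverse → force.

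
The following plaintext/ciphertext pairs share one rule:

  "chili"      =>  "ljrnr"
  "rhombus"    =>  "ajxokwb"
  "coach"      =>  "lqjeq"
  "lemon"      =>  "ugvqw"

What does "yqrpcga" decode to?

Shifts by position in chili: pos 0: c→l (+9), pos 1: h→j (+2), pos 2: i→r (+9), pos 3: l→n (+2) — repeating every 2. It's a Vigenère-style cipher with numeric key [9,2]: position i shifts by key[i mod 2].
Decoding yqrpcga: y−9=p, q−2=o, r−9=i, p−2=n, c−9=t, g−2=e, a−9=r.

pointer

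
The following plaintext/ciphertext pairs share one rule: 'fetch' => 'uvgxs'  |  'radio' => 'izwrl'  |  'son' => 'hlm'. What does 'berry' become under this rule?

yviib

Each letter is replaced by its mirror in the alphabet: a↔z, b↔y, c↔x, and so on (the Atbash cipher).
Applying it to berry: b↔y, e↔v, r↔i, r↔i, y↔b.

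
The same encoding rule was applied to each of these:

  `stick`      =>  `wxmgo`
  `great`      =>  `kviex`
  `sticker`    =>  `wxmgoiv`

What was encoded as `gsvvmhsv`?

corridor

This is a Caesar cipher with shift 4.
Reversing it on gsvvmhsv: g−4=c, s−4=o, v−4=r, v−4=r, m−4=i, h−4=d, s−4=o, v−4=r.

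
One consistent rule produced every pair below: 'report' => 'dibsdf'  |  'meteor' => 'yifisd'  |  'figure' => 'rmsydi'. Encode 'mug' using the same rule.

yys

The rule splits by letter class: vowels +4, consonants +12.
For mug: m(cons)+12=y, u(vowel)+4=y, g(cons)+12=s.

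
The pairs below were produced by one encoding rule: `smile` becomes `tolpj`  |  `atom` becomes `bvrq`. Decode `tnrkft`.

slogan

In smile: s→t is +1, m→o is +2, i→l is +3, l→p is +4 — the shift increases by 1 each position. Each letter shifts forward by (position + 1), i.e. 1, 2, 3, … — the shift grows by one for each successive letter.
Undoing it on tnrkft: t−1=s, n−2=l, r−3=o, k−4=g, f−5=a, t−6=n.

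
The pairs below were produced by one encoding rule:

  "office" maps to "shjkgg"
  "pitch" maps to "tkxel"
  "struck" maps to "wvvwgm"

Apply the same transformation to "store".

It's a Vigenère-style cipher with numeric key [4,2]: position i shifts by key[i mod 2].
Applying it to store: s+4=w, t+2=v, o+4=s, r+2=t, e+4=i.

wvsti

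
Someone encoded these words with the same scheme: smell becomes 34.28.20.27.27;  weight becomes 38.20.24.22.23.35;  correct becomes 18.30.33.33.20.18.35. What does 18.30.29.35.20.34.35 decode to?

Each letter is replaced by its alphabet position (a=1..z=26) + 15.
Reversing it on 18.30.29.35.20.34.35: 18→(18−15)÷1=3=c, 30→(30−15)÷1=15=o, 29→(29−15)÷1=14=n, 35→(35−15)÷1=20=t, 20→(20−15)÷1=5=e, 34→(34−15)÷1=19=s, 35→(35−15)÷1=20=t.

contest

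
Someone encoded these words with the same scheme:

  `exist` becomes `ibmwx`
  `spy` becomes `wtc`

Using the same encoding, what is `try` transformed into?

Compare letters: e→i is +4, x→b is +4, i→m is +4 — a constant shift. Every letter moves 4 places later in the alphabet, wrapping around z→a.
On try: t+4=x, r+4=v, y+4=c.

xvc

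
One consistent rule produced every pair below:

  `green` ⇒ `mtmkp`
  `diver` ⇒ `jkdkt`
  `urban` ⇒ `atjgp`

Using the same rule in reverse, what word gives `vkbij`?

The shifts repeat in a cycle of length 3: positions 0,1,… shift by +6, +2, +8, then the pattern repeats.
Reversing it on vkbij: v−6=p, k−2=i, b−8=t, i−6=c, j−2=h.

pitch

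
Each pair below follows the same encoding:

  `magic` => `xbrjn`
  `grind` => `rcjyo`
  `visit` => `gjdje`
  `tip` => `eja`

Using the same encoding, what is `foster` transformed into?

qpdefc

Vowels shift forward by 1 and consonants shift forward by 11.
For foster: f(cons)+11=q, o(vowel)+1=p, s(cons)+11=d, t(cons)+11=e, e(vowel)+1=f, r(cons)+11=c.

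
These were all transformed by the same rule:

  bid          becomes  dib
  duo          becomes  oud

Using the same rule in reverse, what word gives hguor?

rough

It's just the letters in reverse order.
Reversing it on hguor: then reverse → rough.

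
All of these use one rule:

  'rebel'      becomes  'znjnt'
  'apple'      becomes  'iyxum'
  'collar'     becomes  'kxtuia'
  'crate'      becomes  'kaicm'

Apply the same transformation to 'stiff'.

The shifts repeat in a cycle of length 2: positions 0,1,… shift by +8, +9, then the pattern repeats.
Applying it to stiff: s+8=a, t+9=c, i+8=q, f+9=o, f+8=n.

acqon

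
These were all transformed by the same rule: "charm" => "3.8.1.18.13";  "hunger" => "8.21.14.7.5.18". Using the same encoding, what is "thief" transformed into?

20.8.9.5.6

Each letter is replaced by its alphabet position (a=1, b=2, …, z=26).
Applying it to thief: t=20→20, h=8→8, i=9→9, e=5→5, f=6→6.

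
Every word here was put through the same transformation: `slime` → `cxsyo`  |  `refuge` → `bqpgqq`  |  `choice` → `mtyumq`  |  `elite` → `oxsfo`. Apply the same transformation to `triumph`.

A repeating key of period 2 is used — shifts +10, +12 over and over.
Applying it to triumph: t+10=d, r+12=d, i+10=s, u+12=g, m+10=w, p+12=b, h+10=r.

ddsgwbr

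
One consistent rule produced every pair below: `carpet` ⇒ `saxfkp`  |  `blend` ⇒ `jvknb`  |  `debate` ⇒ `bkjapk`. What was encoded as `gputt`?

stiff

c(2)→s(18) and a(0)→a(0) fit y≡9x+0 (mod 26); the inverse of 9 mod 26 is 3. This is an affine cipher: with a=0,…,z=25, each position x becomes (9x+0) mod 26.
Decoding gputt: g(6)→3·(6−0)≡18=s; p(15)→3·(15−0)≡19=t; u(20)→3·(20−0)≡8=i; t(19)→3·(19−0)≡5=f; t(19)→3·(19−0)≡5=f (all mod 26).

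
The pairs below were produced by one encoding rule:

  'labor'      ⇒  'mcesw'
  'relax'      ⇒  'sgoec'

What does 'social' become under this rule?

In labor: l→m is +1, a→c is +2, b→e is +3, o→s is +4 — the shift increases by 1 each position. Letter i (0-indexed) is shifted by i+1, so successive shifts are 1, 2, 3, ….
On social: s+1=t, o+2=q, c+3=f, i+4=m, a+5=f, l+6=r.

tqfmfr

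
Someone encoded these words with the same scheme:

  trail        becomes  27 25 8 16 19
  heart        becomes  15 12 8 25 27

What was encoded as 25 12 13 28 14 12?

refuge

Letters become their 1-based position plus 7 (so a→8, b→9, …).
Decoding 25 12 13 28 14 12: 25→(25−7)÷1=18=r, 12→(12−7)÷1=5=e, 13→(13−7)÷1=6=f, 28→(28−7)÷1=21=u, 14→(14−7)÷1=7=g, 12→(12−7)÷1=5=e.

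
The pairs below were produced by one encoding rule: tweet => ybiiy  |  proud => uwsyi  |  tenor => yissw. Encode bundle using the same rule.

gysiqi

The shift depends on letter class: consonant t→y is +5, but vowel e→i is +4. Two shifts are in play — +4 for a/e/i/o/u, +5 for every other letter.
On bundle: b(cons)+5=g, u(vowel)+4=y, n(cons)+5=s, d(cons)+5=i, l(cons)+5=q, e(vowel)+4=i.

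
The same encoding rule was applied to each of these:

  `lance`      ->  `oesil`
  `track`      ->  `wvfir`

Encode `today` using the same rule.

In lance: l→o is +3, a→e is +4, n→s is +5, c→i is +6 — the shift increases by 1 each position. Each letter shifts forward by (position + 3), i.e. 3, 4, 5, … — the shift grows by one for each successive letter.
For today: t+3=w, o+4=s, d+5=i, a+6=g, y+7=f.

wsigf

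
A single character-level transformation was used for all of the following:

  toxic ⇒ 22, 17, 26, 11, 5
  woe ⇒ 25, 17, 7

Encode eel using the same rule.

7, 7, 14

Each letter is replaced by its alphabet position (a=1..z=26) + 2.
On eel: e=5→7, e=5→7, l=12→14.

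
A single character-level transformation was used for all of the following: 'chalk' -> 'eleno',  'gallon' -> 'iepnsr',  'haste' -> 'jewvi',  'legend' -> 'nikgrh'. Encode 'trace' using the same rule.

Shifts by position in chalk: pos 0: c→e (+2), pos 1: h→l (+4), pos 2: a→e (+4), pos 3: l→n (+2), pos 4: k→o (+4) — repeating every 3. It's a Vigenère-style cipher with numeric key [2,4,4]: position i shifts by key[i mod 3].
On trace: t+2=v, r+4=v, a+4=e, c+2=e, e+4=i.

vveei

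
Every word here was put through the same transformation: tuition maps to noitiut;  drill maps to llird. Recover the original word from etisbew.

The output letters match the input read backwards: tuition reversed is noitiut. The word is simply reversed.
Reversing it on etisbew: then reverse → website.

website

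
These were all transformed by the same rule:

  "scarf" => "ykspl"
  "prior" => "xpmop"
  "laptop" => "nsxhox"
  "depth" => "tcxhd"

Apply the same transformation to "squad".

s(18)→y(24) and c(2)→k(10) fit y≡9x+18 (mod 26); the inverse of 9 mod 26 is 3. Treating letters as 0–25, the rule is x ↦ 9x + 18 (mod 26).
On squad: s(18)→9·18+18≡24=y; q(16)→9·16+18≡6=g; u(20)→9·20+18≡16=q; a(0)→9·0+18≡18=s; d(3)→9·3+18≡19=t (all mod 26).

ygqst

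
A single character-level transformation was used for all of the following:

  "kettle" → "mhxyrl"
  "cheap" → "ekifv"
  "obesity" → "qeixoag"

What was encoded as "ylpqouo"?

willing

In kettle: k→m is +2, e→h is +3, t→x is +4, t→y is +5 — the shift increases by 1 each position. Each letter shifts forward by (position + 2), i.e. 2, 3, 4, … — the shift grows by one for each successive letter.
Reversing it on ylpqouo: y−2=w, l−3=i, p−4=l, q−5=l, o−6=i, u−7=n, o−8=g.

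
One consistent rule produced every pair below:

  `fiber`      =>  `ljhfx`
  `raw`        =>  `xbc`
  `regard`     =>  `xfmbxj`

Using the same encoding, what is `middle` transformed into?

sjjjrf

Vowels shift forward by 1 and consonants shift forward by 6.
For middle: m(cons)+6=s, i(vowel)+1=j, d(cons)+6=j, d(cons)+6=j, l(cons)+6=r, e(vowel)+1=f.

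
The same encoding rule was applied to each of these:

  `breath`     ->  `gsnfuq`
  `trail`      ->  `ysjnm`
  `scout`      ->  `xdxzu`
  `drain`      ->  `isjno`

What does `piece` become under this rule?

The shifts repeat in a cycle of length 3: positions 0,1,… shift by +5, +1, +9, then the pattern repeats.
On piece: p+5=u, i+1=j, e+9=n, c+5=h, e+1=f.

ujnhf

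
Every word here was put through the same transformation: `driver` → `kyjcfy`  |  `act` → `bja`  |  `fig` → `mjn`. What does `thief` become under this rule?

aojfm

The shift depends on letter class: consonant d→k is +7, but vowel i→j is +1. The rule splits by letter class: vowels +1, consonants +7.
For thief: t(cons)+7=a, h(cons)+7=o, i(vowel)+1=j, e(vowel)+1=f, f(cons)+7=m.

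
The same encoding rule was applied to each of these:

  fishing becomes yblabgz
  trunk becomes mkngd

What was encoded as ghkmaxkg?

northern

Each letter is shifted forward by 19 in the alphabet (a Caesar shift of +19).
Reversing it on ghkmaxkg: g−19=n, h−19=o, k−19=r, m−19=t, a−19=h, x−19=e, k−19=r, g−19=n.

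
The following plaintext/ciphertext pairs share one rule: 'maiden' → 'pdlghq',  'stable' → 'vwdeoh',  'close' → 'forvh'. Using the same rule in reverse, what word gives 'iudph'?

Compare letters: m→p is +3, a→d is +3, i→l is +3 — a constant shift. This is a Caesar cipher with shift 3.
Undoing it on iudph: i−3=f, u−3=r, d−3=a, p−3=m, h−3=e.

frame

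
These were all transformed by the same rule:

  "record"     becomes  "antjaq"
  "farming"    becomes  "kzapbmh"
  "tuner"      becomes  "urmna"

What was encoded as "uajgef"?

Each letter's alphabet position (a=0..z=25) is mapped through 23·x+25 mod 26 — an affine cipher.
Decoding uajgef: u(20)→17·(20−25)≡19=t; a(0)→17·(0−25)≡17=r; j(9)→17·(9−25)≡14=o; g(6)→17·(6−25)≡15=p; e(4)→17·(4−25)≡7=h; f(5)→17·(5−25)≡24=y (all mod 26).

trophy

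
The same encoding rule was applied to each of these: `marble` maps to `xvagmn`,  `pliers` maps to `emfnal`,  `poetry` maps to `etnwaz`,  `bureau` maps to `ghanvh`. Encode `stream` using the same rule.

Each letter's alphabet position (a=0..z=25) is mapped through 11·x+21 mod 26 — an affine cipher.
Applying it to stream: s(18)→11·18+21≡11=l; t(19)→11·19+21≡22=w; r(17)→11·17+21≡0=a; e(4)→11·4+21≡13=n; a(0)→11·0+21≡21=v; m(12)→11·12+21≡23=x (all mod 26).

lwanvx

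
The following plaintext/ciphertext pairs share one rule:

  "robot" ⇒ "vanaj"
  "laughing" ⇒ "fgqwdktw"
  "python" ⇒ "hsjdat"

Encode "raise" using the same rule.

vgkci

r(17)→v(21) and o(14)→a(0) fit y≡7x+6 (mod 26); the inverse of 7 mod 26 is 15. Each letter's alphabet position (a=0..z=25) is mapped through 7·x+6 mod 26 — an affine cipher.
For raise: r(17)→7·17+6≡21=v; a(0)→7·0+6≡6=g; i(8)→7·8+6≡10=k; s(18)→7·18+6≡2=c; e(4)→7·4+6≡8=i (all mod 26).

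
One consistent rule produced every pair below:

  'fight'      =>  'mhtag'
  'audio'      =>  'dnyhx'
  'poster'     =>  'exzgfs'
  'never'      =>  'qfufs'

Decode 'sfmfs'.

f(5)→m(12) and i(8)→h(7) fit y≡7x+3 (mod 26); the inverse of 7 mod 26 is 15. Each letter's alphabet position (a=0..z=25) is mapped through 7·x+3 mod 26 — an affine cipher.
Decoding sfmfs: s(18)→15·(18−3)≡17=r; f(5)→15·(5−3)≡4=e; m(12)→15·(12−3)≡5=f; f(5)→15·(5−3)≡4=e; s(18)→15·(18−3)≡17=r (all mod 26).

refer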